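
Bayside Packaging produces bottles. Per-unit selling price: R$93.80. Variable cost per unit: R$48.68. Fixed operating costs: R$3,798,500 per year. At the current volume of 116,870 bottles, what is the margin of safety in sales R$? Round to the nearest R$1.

Each unit contributes R$93.80 − R$48.68 = R$45.12. Break-even units = R$3,798,500 ÷ R$45.12 = 84,186.61; break-even revenue = 84,186.61 × R$93.80 = R$7,896,704.34.
Actual sales revenue = 116,870 × R$93.80 = R$10,962,406.00.
Margin of safety = R$10,962,406.00 − R$7,896,704.34 = R$3,065,702.

R$3,065,702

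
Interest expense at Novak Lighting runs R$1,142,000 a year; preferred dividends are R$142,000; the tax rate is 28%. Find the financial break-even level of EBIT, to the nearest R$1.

R$1,339,222

Preferred dividends are paid after tax, so their pre-tax equivalent is R$142,000 ÷ (1 − 0.28) = R$197,222.22.
EPS = 0 when EBIT covers interest plus the pre-tax preferred burden: R$1,142,000 + R$197,222.22 = R$1,339,222.22.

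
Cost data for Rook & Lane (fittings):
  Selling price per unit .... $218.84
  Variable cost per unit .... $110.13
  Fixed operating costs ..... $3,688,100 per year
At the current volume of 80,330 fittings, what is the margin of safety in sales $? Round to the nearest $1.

Unit CM = price − variable cost = $218.84 − $110.13 = $108.71. Break-even units = $3,688,100 ÷ $108.71 = 33,926.04; break-even revenue = 33,926.04 × $218.84 = $7,424,374.98.
Current sales = 80,330 × $218.84 = $17,579,417.20.
Margin of safety = $17,579,417.20 − $7,424,374.98 = $10,155,042.

$10,155,042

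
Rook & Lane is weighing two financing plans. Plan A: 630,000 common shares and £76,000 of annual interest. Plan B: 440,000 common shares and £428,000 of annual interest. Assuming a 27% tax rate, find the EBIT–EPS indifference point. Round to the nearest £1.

£1,243,158

At indifference, (EBIT − 76,000)(1 − t)/630,000 = (EBIT − 428,000)(1 − t)/440,000.
Cancelling (1 − t) and cross-multiplying: 440,000·(EBIT − 76,000) = 630,000·(EBIT − 428,000).
EBIT × (630,000 − 440,000) = 428,000 × 630,000 − 76,000 × 440,000 = 236,200,000,000, so EBIT = 236,200,000,000 ÷ 190,000 = 1,243,157.89.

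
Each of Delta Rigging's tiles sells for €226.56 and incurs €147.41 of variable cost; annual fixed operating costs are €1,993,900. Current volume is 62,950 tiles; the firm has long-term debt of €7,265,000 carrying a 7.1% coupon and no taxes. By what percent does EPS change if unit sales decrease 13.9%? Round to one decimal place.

-28.0%

Total contribution margin = 62,950 × €79.15 = €4,982,492.50.
Operating income = contribution − fixed costs = €4,982,492.50 − €1,993,900 = €2,988,592.50.
Interest = €515,815.00, so EBIT − I = €2,472,777.50.
Degree of combined leverage = contribution ÷ (EBIT − I) = €4,982,492.50 ÷ €2,472,777.50 = 2.0149.
%ΔEPS = DCL × %ΔSales = 2.0149 × -13.9% = -28.0%.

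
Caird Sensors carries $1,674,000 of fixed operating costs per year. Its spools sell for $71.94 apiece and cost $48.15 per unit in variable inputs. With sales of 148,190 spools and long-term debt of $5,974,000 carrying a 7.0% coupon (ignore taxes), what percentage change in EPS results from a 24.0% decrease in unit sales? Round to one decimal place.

Contribution at this volume is 148,190 × $23.79 = $3,525,440.10.
Operating income = contribution − fixed costs = $3,525,440.10 − $1,674,000 = $1,851,440.10.
Interest = $418,180.00, so EBIT − I = $1,433,260.10.
Degree of combined leverage = contribution ÷ (EBIT − I) = $3,525,440.10 ÷ $1,433,260.10 = 2.4597.
%ΔEPS = DCL × %ΔSales = 2.4597 × -24.0% = -59.0%.

-59.0%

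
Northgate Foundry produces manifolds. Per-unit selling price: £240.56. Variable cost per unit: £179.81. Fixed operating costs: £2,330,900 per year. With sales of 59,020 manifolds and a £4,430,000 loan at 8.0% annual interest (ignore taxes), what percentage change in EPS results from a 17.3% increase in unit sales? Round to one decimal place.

Total contribution margin = 59,020 × £60.75 = £3,585,465.00.
Operating income = contribution − fixed costs = £3,585,465.00 − £2,330,900 = £1,254,565.00.
After interest of £354,400.00, pre-tax earnings = £900,165.00.
Degree of combined leverage = contribution ÷ (EBIT − I) = £3,585,465.00 ÷ £900,165.00 = 3.9831.
%ΔEPS = DCL × %ΔSales = 3.9831 × +17.3% = +68.9%.

+68.9%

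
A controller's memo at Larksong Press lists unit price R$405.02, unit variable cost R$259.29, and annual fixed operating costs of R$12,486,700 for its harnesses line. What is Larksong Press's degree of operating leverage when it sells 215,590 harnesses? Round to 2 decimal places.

At 215,590 units, contribution = 215,590 × R$145.73 = R$31,417,930.70.
Operating income = contribution − fixed costs = R$31,417,930.70 − R$12,486,700 = R$18,931,230.70.
So DOL = total CM / EBIT = R$31,417,930.70 / R$18,931,230.70 = 1.6596.

1.66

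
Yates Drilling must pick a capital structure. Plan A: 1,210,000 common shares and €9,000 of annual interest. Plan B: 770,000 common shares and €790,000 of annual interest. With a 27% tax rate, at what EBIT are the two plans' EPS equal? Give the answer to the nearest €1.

Set EPS_A = EPS_B: (EBIT − €9,000)(1 − 0.27) ÷ 1,210,000 = (EBIT − €790,000)(1 − 0.27) ÷ 770,000.
The (1 − t) factor cancels: (EBIT − 9,000) × 770,000 = (EBIT − 790,000) × 1,210,000.
Solving, EBIT = (790,000·1,210,000 − 9,000·770,000) / (1,210,000 − 770,000) = 948,970,000,000 / 440,000 = 2,156,750.00.

€2,156,750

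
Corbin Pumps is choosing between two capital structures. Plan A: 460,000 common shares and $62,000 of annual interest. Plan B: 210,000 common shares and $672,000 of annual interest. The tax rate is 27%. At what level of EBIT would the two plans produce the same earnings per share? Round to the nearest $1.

$1,184,400

Set EPS_A = EPS_B: (EBIT − $62,000)(1 − 0.27) ÷ 460,000 = (EBIT − $672,000)(1 − 0.27) ÷ 210,000.
Cancelling (1 − t) and cross-multiplying: 210,000·(EBIT − 62,000) = 460,000·(EBIT − 672,000).
EBIT × (460,000 − 210,000) = 672,000 × 460,000 − 62,000 × 210,000 = 296,100,000,000, so EBIT = 296,100,000,000 ÷ 250,000 = 1,184,400.00.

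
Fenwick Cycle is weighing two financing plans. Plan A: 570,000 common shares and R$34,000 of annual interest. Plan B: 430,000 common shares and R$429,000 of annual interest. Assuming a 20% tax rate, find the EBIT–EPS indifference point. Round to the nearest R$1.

R$1,642,214

Set EPS_A = EPS_B: (EBIT − R$34,000)(1 − 0.20) ÷ 570,000 = (EBIT − R$429,000)(1 − 0.20) ÷ 430,000.
The (1 − t) factor cancels: (EBIT − 34,000) × 430,000 = (EBIT − 429,000) × 570,000.
Solving, EBIT = (429,000·570,000 − 34,000·430,000) / (570,000 − 430,000) = 229,910,000,000 / 140,000 = 1,642,214.29.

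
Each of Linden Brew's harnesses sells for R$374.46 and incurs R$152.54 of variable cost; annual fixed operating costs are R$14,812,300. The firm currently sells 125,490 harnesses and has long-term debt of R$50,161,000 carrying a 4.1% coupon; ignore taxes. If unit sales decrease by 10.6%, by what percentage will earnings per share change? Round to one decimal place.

-26.9%

Total contribution margin = 125,490 × R$221.92 = R$27,848,740.80.
Operating income = contribution − fixed costs = R$27,848,740.80 − R$14,812,300 = R$13,036,440.80.
Interest = R$2,056,601.00, so EBIT − I = R$10,979,839.80.
DCL = total CM / (EBIT − I) = R$27,848,740.80 / R$10,979,839.80 = 2.5364.
EPS therefore changes by 2.5364 × (-10.6%) = -26.9%.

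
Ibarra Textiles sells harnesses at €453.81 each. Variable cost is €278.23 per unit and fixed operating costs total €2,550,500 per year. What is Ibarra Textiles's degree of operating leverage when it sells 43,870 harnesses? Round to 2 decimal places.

Contribution at this volume is 43,870 × €175.58 = €7,702,694.60.
EBIT = €7,702,694.60 − €2,550,500 = €5,152,194.60.
DOL = contribution ÷ EBIT = €7,702,694.60 ÷ €5,152,194.60 = 1.4950.

1.50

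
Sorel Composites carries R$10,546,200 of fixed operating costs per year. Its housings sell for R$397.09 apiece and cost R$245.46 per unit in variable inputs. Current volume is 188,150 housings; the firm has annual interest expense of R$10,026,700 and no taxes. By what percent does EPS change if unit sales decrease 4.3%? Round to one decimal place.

At 188,150 units, contribution = 188,150 × R$151.63 = R$28,529,184.50.
Operating income = contribution − fixed costs = R$28,529,184.50 − R$10,546,200 = R$17,982,984.50.
After interest of R$10,026,700.00, pre-tax earnings = R$7,956,284.50.
DCL = total CM / (EBIT − I) = R$28,529,184.50 / R$7,956,284.50 = 3.5857.
%ΔEPS = DCL × %ΔSales = 3.5857 × -4.3% = -15.4%.

-15.4%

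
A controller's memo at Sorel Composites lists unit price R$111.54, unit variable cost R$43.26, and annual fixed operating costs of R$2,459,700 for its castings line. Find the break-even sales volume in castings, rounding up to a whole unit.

36,024 castings

Contribution margin per unit = R$111.54 − R$43.26 = R$68.28.
Break-even volume = fixed costs ÷ CM per unit = R$2,459,700 ÷ R$68.28 = 36,023.73, so 36,024 castings.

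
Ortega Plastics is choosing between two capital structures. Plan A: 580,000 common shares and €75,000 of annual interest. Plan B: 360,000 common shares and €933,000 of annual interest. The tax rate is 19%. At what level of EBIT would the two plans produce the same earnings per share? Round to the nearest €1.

Set EPS_A = EPS_B: (EBIT − €75,000)(1 − 0.19) ÷ 580,000 = (EBIT − €933,000)(1 − 0.19) ÷ 360,000.
Cancelling (1 − t) and cross-multiplying: 360,000·(EBIT − 75,000) = 580,000·(EBIT − 933,000).
EBIT × (580,000 − 360,000) = 933,000 × 580,000 − 75,000 × 360,000 = 514,140,000,000, so EBIT = 514,140,000,000 ÷ 220,000 = 2,337,000.00.

€2,337,000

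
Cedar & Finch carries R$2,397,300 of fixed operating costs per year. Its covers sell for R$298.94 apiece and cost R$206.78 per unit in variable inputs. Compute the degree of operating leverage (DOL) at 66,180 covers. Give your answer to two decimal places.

1.65

Total contribution margin = 66,180 × R$92.16 = R$6,099,148.80.
EBIT = R$6,099,148.80 − R$2,397,300 = R$3,701,848.80.
DOL = contribution ÷ EBIT = R$6,099,148.80 ÷ R$3,701,848.80 = 1.6476.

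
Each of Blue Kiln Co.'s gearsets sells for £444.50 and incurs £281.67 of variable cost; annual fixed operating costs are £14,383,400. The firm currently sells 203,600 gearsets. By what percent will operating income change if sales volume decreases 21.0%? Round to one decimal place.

At 203,600 units, contribution = 203,600 × £162.83 = £33,152,188.00.
Subtracting fixed costs: EBIT = £33,152,188.00 − £14,383,400 = £18,768,788.00.
DOL = contribution ÷ EBIT = £33,152,188.00 ÷ £18,768,788.00 = 1.7663.
Operating income changes by 1.7663 × -21.0% = -37.1%.

-37.1%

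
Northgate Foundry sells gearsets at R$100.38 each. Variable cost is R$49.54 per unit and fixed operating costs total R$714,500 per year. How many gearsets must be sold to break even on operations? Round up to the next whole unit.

14,054 gearsets

Unit CM = price − variable cost = R$100.38 − R$49.54 = R$50.84.
Break-even volume = fixed costs ÷ CM per unit = R$714,500 ÷ R$50.84 = 14,053.89, so 14,054 gearsets.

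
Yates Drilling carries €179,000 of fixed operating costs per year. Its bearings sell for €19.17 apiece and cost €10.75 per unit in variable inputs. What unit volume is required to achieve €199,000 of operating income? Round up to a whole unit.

44,894 bearings

Contribution margin per unit = €19.17 − €10.75 = €8.42.
Need Q such that Q × €8.42 − €179,000 = €199,000, i.e. Q = €378,000 / €8.42 = 44,893.11 → 44,894.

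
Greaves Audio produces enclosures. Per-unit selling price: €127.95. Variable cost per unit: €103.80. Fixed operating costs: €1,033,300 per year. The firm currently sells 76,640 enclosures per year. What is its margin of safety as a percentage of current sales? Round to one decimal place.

44.2%

Each unit contributes €127.95 − €103.80 = €24.15. Break-even units = €1,033,300 ÷ €24.15 = 42,786.75; break-even revenue = 42,786.75 × €127.95 = €5,474,564.60.
Current sales = 76,640 × €127.95 = €9,806,088.00.
Margin of safety = (€9,806,088.00 − €5,474,564.60) ÷ €9,806,088.00 = 44.2%.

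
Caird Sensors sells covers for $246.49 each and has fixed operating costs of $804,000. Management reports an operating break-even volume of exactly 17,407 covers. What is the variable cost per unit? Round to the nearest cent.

Contribution per unit must be FC / Q = $804,000 / 17,407 = $46.1883.
Variable cost per unit = $246.49 − $46.1883 = $200.30.

$200.30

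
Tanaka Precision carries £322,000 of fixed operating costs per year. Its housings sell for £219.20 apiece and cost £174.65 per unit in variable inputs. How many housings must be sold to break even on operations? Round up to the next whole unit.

Contribution margin per unit = £219.20 − £174.65 = £44.55.
Break-even volume = fixed costs ÷ CM per unit = £322,000 ÷ £44.55 = 7,227.83, so 7,228 housings.

7,228 housings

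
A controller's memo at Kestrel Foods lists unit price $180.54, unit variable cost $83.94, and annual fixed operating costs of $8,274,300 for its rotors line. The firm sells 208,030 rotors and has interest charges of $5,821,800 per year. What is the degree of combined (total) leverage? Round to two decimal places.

Contribution at this volume is 208,030 × $96.60 = $20,095,698.00.
Operating income = contribution − fixed costs = $20,095,698.00 − $8,274,300 = $11,821,398.00. Interest = $5,821,800.00, so EBIT − I = $5,999,598.00.
Degree of total leverage = total CM / (EBIT − interest) = $20,095,698.00 / $5,999,598.00 = 3.3495.

3.35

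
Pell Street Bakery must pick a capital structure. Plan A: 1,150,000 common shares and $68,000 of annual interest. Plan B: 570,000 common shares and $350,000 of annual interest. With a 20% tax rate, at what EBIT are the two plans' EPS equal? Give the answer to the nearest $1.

Set EPS_A = EPS_B: (EBIT − $68,000)(1 − 0.20) ÷ 1,150,000 = (EBIT − $350,000)(1 − 0.20) ÷ 570,000.
The (1 − t) factor cancels: (EBIT − 68,000) × 570,000 = (EBIT − 350,000) × 1,150,000.
EBIT × (1,150,000 − 570,000) = 350,000 × 1,150,000 − 68,000 × 570,000 = 363,740,000,000, so EBIT = 363,740,000,000 ÷ 580,000 = 627,137.93.

$627,138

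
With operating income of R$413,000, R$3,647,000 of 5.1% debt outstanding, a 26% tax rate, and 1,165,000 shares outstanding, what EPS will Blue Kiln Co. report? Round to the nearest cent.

Pre-tax income = R$413,000 − R$185,997.00 = R$227,003.00.
Net income = R$227,003.00 × (1 − 0.26) = R$167,982.22.
Per share: R$167,982.22 / 1,165,000 shares = R$0.14.

R$0.14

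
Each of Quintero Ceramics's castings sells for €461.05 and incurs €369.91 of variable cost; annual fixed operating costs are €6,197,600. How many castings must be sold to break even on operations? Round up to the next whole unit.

68,001 castings

Each unit contributes €461.05 − €369.91 = €91.14.
Units to break even: €6,197,600 ÷ €91.14 = 68,000.88, rounded up to 68,001.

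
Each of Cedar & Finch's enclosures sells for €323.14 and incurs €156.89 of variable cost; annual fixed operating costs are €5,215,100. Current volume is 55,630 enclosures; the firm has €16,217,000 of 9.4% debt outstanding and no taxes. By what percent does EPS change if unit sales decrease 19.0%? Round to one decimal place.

-70.0%

Total contribution margin = 55,630 × €166.25 = €9,248,487.50.
EBIT = €9,248,487.50 − €5,215,100 = €4,033,387.50.
After interest of €1,524,398.00, pre-tax earnings = €2,508,989.50.
DCL = total CM / (EBIT − I) = €9,248,487.50 / €2,508,989.50 = 3.6861.
EPS therefore changes by 3.6861 × (-19.0%) = -70.0%.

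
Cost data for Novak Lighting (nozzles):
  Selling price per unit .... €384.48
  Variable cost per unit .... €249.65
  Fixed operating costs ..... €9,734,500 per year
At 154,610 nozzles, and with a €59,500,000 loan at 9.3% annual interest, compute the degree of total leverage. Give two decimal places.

Contribution at this volume is 154,610 × €134.83 = €20,846,066.30.
Subtracting fixed costs: EBIT = €20,846,066.30 − €9,734,500 = €11,111,566.30. Interest = €5,533,500.00.
DOL = €20,846,066.30 ÷ €11,111,566.30 = 1.8761; DFL = €11,111,566.30 ÷ €5,578,066.30 = 1.9920.
Combined leverage = 1.8761 × 1.9920 = 3.7372.

3.74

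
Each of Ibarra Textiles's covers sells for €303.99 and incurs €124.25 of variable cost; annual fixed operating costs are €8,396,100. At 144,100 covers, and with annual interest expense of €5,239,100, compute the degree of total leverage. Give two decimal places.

2.11

At 144,100 units, contribution = 144,100 × €179.74 = €25,900,534.00.
Subtracting fixed costs: EBIT = €25,900,534.00 − €8,396,100 = €17,504,434.00. Interest = €5,239,100.00, so EBIT − I = €12,265,334.00.
DCL = contribution ÷ (EBIT − I) = €25,900,534.00 ÷ €12,265,334.00 = 2.1117.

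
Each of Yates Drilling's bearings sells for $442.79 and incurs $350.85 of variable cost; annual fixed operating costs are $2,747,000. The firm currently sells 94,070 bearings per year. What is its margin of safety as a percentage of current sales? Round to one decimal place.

Unit CM = price − variable cost = $442.79 − $350.85 = $91.94. Break-even units = $2,747,000 ÷ $91.94 = 29,878.18; break-even revenue = 29,878.18 × $442.79 = $13,229,759.95.
Actual sales revenue = 94,070 × $442.79 = $41,653,255.30.
Margin of safety = ($41,653,255.30 − $13,229,759.95) ÷ $41,653,255.30 = 68.2%.

68.2%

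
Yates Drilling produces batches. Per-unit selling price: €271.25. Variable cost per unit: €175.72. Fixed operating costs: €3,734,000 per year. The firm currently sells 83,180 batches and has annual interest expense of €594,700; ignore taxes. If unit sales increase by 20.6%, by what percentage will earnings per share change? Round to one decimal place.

+45.3%

Contribution at this volume is 83,180 × €95.53 = €7,946,185.40.
Subtracting fixed costs: EBIT = €7,946,185.40 − €3,734,000 = €4,212,185.40.
After interest of €594,700.00, pre-tax earnings = €3,617,485.40.
DCL = total CM / (EBIT − I) = €7,946,185.40 / €3,617,485.40 = 2.1966.
EPS therefore changes by 2.1966 × (+20.6%) = +45.3%.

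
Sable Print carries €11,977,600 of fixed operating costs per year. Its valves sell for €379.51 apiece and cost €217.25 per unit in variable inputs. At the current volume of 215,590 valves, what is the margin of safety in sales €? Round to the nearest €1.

€53,804,146

Contribution margin per unit = €379.51 − €217.25 = €162.26. Break-even units = €11,977,600 ÷ €162.26 = 73,817.33; break-even revenue = 73,817.33 × €379.51 = €28,014,414.99.
Actual sales revenue = 215,590 × €379.51 = €81,818,560.90.
Margin of safety = €81,818,560.90 − €28,014,414.99 = €53,804,146.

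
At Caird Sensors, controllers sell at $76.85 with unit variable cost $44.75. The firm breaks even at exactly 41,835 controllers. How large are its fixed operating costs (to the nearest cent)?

$1,342,903.50

Each unit contributes $76.85 − $44.75 = $32.10.
Fixed costs = break-even units × CM = 41,835 × $32.10 = $1,342,903.50.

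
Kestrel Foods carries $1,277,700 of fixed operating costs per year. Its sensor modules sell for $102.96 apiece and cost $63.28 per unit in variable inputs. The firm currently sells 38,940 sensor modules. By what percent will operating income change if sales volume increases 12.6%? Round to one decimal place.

At 38,940 units, contribution = 38,940 × $39.68 = $1,545,139.20.
Operating income = contribution − fixed costs = $1,545,139.20 − $1,277,700 = $267,439.20.
Degree of operating leverage = $1,545,139.20 / $267,439.20 = 5.7775.
So EBIT moves 5.7775 × (+12.6%) = +72.8%.

+72.8%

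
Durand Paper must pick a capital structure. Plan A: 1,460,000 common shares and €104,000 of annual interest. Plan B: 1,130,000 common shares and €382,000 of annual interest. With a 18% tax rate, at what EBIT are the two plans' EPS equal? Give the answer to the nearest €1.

€1,333,939

Set EPS_A = EPS_B: (EBIT − €104,000)(1 − 0.18) ÷ 1,460,000 = (EBIT − €382,000)(1 − 0.18) ÷ 1,130,000.
The (1 − t) factor cancels: (EBIT − 104,000) × 1,130,000 = (EBIT − 382,000) × 1,460,000.
Solving, EBIT = (382,000·1,460,000 − 104,000·1,130,000) / (1,460,000 − 1,130,000) = 440,200,000,000 / 330,000 = 1,333,939.39.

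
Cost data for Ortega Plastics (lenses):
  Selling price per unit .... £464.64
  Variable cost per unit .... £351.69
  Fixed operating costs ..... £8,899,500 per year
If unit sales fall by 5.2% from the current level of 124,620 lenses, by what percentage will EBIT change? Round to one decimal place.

-14.1%

Contribution at this volume is 124,620 × £112.95 = £14,075,829.00.
Operating income = contribution − fixed costs = £14,075,829.00 − £8,899,500 = £5,176,329.00.
DOL = contribution ÷ EBIT = £14,075,829.00 ÷ £5,176,329.00 = 2.7193.
Operating income changes by 2.7193 × -5.2% = -14.1%.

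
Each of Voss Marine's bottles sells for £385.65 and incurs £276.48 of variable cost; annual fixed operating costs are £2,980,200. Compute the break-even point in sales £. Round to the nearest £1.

£10,527,747

CM per unit = £385.65 − £276.48 = £109.17; CM ratio = £109.17 / £385.65 = 0.2831.
Break-even revenue = fixed costs × price ÷ CM = £2,980,200 × £385.65 ÷ £109.17 = £10,527,747.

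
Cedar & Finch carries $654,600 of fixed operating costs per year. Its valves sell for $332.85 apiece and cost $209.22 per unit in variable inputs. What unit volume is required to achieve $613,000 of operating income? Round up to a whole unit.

10,254 valves

Each unit contributes $332.85 − $209.22 = $123.63.
Units = (FC + target) / CM = ($654,600 + $613,000) / $123.63 = 10,253.17, so 10,254 valves.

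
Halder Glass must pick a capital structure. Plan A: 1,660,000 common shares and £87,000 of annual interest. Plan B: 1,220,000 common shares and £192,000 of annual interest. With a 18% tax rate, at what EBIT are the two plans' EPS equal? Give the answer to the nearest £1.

£483,136

Set EPS_A = EPS_B: (EBIT − £87,000)(1 − 0.18) ÷ 1,660,000 = (EBIT − £192,000)(1 − 0.18) ÷ 1,220,000.
The (1 − t) factor cancels: (EBIT − 87,000) × 1,220,000 = (EBIT − 192,000) × 1,660,000.
Solving, EBIT = (192,000·1,660,000 − 87,000·1,220,000) / (1,660,000 − 1,220,000) = 212,580,000,000 / 440,000 = 483,136.36.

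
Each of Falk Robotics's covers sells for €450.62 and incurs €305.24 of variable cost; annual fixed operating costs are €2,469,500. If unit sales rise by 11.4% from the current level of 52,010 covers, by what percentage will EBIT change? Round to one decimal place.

+16.9%

Contribution at this volume is 52,010 × €145.38 = €7,561,213.80.
EBIT = €7,561,213.80 − €2,469,500 = €5,091,713.80.
So DOL = total CM / EBIT = €7,561,213.80 / €5,091,713.80 = 1.4850.
%ΔEBIT = DOL × %ΔSales = 1.4850 × +11.4% = +16.9%.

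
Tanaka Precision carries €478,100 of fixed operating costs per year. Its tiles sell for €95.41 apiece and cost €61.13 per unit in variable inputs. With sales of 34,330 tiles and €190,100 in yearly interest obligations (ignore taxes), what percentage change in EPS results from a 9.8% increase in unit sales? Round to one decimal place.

+22.7%

Contribution at this volume is 34,330 × €34.28 = €1,176,832.40.
Subtracting fixed costs: EBIT = €1,176,832.40 − €478,100 = €698,732.40.
After interest of €190,100.00, pre-tax earnings = €508,632.40.
DCL = total CM / (EBIT − I) = €1,176,832.40 / €508,632.40 = 2.3137.
EPS therefore changes by 2.3137 × (+9.8%) = +22.7%.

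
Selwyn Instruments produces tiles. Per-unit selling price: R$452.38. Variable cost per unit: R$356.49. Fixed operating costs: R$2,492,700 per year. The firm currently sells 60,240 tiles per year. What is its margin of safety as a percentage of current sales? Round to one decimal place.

56.8%

Each unit contributes R$452.38 − R$356.49 = R$95.89. Break-even units = R$2,492,700 ÷ R$95.89 = 25,995.41; break-even revenue = 25,995.41 × R$452.38 = R$11,759,804.21.
Current sales = 60,240 × R$452.38 = R$27,251,371.20.
Margin of safety = (R$27,251,371.20 − R$11,759,804.21) ÷ R$27,251,371.20 = 56.8%.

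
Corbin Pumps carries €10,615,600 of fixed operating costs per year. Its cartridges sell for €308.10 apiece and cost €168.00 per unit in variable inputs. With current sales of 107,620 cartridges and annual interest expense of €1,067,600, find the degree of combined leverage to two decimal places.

At 107,620 units, contribution = 107,620 × €140.10 = €15,077,562.00.
EBIT = €15,077,562.00 − €10,615,600 = €4,461,962.00. Interest = €1,067,600.00.
DOL = €15,077,562.00 ÷ €4,461,962.00 = 3.3791; DFL = €4,461,962.00 ÷ €3,394,362.00 = 1.3145.
DCL = DOL × DFL = 3.3791 × 1.3145 = 4.4418.

4.44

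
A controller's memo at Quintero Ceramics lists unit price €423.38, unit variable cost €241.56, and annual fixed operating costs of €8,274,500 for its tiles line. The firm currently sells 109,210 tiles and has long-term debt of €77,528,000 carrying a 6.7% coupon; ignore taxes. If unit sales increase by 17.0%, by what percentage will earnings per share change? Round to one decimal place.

+52.8%

At 109,210 units, contribution = 109,210 × €181.82 = €19,856,562.20.
EBIT = €19,856,562.20 − €8,274,500 = €11,582,062.20.
Interest = €5,194,376.00, so EBIT − I = €6,387,686.20.
DCL = total CM / (EBIT − I) = €19,856,562.20 / €6,387,686.20 = 3.1086.
EPS therefore changes by 3.1086 × (+17.0%) = +52.8%.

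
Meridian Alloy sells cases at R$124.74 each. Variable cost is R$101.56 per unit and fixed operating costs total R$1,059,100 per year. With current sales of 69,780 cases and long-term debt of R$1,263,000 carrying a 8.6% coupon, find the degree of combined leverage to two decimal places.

3.60

Total contribution margin = 69,780 × R$23.18 = R$1,617,500.40.
Operating income = contribution − fixed costs = R$1,617,500.40 − R$1,059,100 = R$558,400.40. Interest = R$108,618.00, so EBIT − I = R$449,782.40.
DCL = contribution ÷ (EBIT − I) = R$1,617,500.40 ÷ R$449,782.40 = 3.5962.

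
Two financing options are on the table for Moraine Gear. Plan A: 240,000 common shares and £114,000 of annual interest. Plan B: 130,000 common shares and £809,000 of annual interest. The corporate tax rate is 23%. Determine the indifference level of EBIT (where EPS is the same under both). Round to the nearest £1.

At indifference, (EBIT − 114,000)(1 − t)/240,000 = (EBIT − 809,000)(1 − t)/130,000.
The (1 − t) factor cancels: (EBIT − 114,000) × 130,000 = (EBIT − 809,000) × 240,000.
EBIT × (240,000 − 130,000) = 809,000 × 240,000 − 114,000 × 130,000 = 179,340,000,000, so EBIT = 179,340,000,000 ÷ 110,000 = 1,630,363.64.

£1,630,364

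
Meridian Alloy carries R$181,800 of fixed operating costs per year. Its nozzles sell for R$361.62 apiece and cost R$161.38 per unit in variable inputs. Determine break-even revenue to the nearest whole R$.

Contribution margin per unit = R$361.62 − R$161.38 = R$200.24, a CM ratio of R$200.24 ÷ R$361.62 = 0.5537.
Break-even sales = FC ÷ CM ratio = R$181,800 × R$361.62 / R$200.24 = R$328,319.

R$328,319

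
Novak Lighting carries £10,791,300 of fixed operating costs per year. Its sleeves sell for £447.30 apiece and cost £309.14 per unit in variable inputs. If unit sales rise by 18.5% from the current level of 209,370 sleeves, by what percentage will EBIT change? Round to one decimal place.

+29.5%

Total contribution margin = 209,370 × £138.16 = £28,926,559.20.
Subtracting fixed costs: EBIT = £28,926,559.20 − £10,791,300 = £18,135,259.20.
So DOL = total CM / EBIT = £28,926,559.20 / £18,135,259.20 = 1.5950.
Operating income changes by 1.5950 × +18.5% = +29.5%.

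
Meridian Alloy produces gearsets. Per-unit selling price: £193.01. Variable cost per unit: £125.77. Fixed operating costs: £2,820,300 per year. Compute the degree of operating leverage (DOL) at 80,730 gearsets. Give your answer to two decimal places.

Total contribution margin = 80,730 × £67.24 = £5,428,285.20.
Subtracting fixed costs: EBIT = £5,428,285.20 − £2,820,300 = £2,607,985.20.
So DOL = total CM / EBIT = £5,428,285.20 / £2,607,985.20 = 2.0814.

2.08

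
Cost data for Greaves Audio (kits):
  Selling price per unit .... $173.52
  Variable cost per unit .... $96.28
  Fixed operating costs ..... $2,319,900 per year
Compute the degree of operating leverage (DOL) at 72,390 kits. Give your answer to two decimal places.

1.71

At 72,390 units, contribution = 72,390 × $77.24 = $5,591,403.60.
Operating income = contribution − fixed costs = $5,591,403.60 − $2,319,900 = $3,271,503.60.
So DOL = total CM / EBIT = $5,591,403.60 / $3,271,503.60 = 1.7091.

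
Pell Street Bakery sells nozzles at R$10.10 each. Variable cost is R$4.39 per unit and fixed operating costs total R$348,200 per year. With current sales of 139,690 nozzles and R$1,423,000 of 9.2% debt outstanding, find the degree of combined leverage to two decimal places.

2.50

Contribution at this volume is 139,690 × R$5.71 = R$797,629.90.
Operating income = contribution − fixed costs = R$797,629.90 − R$348,200 = R$449,429.90. Interest = R$130,916.00.
DOL = R$797,629.90 ÷ R$449,429.90 = 1.7748; DFL = R$449,429.90 ÷ R$318,513.90 = 1.4110.
Combined leverage = 1.7748 × 1.4110 = 2.5042.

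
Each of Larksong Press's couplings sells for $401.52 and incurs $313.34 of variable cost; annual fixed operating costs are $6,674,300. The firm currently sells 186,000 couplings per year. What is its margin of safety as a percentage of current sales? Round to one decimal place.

59.3%

Each unit contributes $401.52 − $313.34 = $88.18. Break-even units = $6,674,300 ÷ $88.18 = 75,689.50; break-even revenue = 75,689.50 × $401.52 = $30,390,847.54.
Current sales = 186,000 × $401.52 = $74,682,720.00.
Margin of safety = ($74,682,720.00 − $30,390,847.54) ÷ $74,682,720.00 = 59.3%.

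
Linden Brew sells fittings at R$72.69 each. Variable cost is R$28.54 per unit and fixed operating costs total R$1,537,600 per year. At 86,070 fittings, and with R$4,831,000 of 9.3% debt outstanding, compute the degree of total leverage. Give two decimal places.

Total contribution margin = 86,070 × R$44.15 = R$3,799,990.50.
Operating income = contribution − fixed costs = R$3,799,990.50 − R$1,537,600 = R$2,262,390.50. Interest = R$449,283.00, so EBIT − I = R$1,813,107.50.
DCL = contribution ÷ (EBIT − I) = R$3,799,990.50 ÷ R$1,813,107.50 = 2.0958.

2.10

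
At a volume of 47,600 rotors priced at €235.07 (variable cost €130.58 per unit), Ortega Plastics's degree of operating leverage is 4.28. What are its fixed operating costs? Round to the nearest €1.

€3,811,639

At 47,600 units, contribution = 47,600 × €104.49 = €4,973,724.00.
DOL = contribution / EBIT, so EBIT = €4,973,724.00 / 4.28 = €1,162,085.05.
Fixed costs = CM − EBIT = €4,973,724.00 − €1,162,085.05 = €3,811,639.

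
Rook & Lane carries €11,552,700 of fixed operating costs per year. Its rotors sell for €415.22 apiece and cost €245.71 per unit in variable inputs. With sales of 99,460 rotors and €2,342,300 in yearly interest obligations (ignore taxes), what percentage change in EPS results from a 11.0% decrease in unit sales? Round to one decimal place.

At 99,460 units, contribution = 99,460 × €169.51 = €16,859,464.60.
Subtracting fixed costs: EBIT = €16,859,464.60 − €11,552,700 = €5,306,764.60.
After interest of €2,342,300.00, pre-tax earnings = €2,964,464.60.
DCL = total CM / (EBIT − I) = €16,859,464.60 / €2,964,464.60 = 5.6872.
EPS therefore changes by 5.6872 × (-11.0%) = -62.6%.

-62.6%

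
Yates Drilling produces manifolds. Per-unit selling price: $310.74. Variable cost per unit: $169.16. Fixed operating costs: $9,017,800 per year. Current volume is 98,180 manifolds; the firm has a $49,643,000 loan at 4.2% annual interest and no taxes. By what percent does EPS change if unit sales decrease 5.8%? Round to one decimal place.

-28.8%

Contribution at this volume is 98,180 × $141.58 = $13,900,324.40.
Subtracting fixed costs: EBIT = $13,900,324.40 − $9,017,800 = $4,882,524.40.
After interest of $2,085,006.00, pre-tax earnings = $2,797,518.40.
DCL = total CM / (EBIT − I) = $13,900,324.40 / $2,797,518.40 = 4.9688.
%ΔEPS = DCL × %ΔSales = 4.9688 × -5.8% = -28.8%.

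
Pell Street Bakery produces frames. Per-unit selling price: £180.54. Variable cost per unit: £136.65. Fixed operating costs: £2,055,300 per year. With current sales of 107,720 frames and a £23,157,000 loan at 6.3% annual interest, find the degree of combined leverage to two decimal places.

3.90

Contribution at this volume is 107,720 × £43.89 = £4,727,830.80.
Operating income = contribution − fixed costs = £4,727,830.80 − £2,055,300 = £2,672,530.80. Interest = £1,458,891.00.
DOL = £4,727,830.80 ÷ £2,672,530.80 = 1.7690; DFL = £2,672,530.80 ÷ £1,213,639.80 = 2.2021.
Combined leverage = 1.7690 × 2.2021 = 3.8955.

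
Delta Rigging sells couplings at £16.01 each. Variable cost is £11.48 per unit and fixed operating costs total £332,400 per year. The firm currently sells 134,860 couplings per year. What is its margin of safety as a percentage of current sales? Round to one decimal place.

Unit CM = price − variable cost = £16.01 − £11.48 = £4.53. Break-even units = £332,400 ÷ £4.53 = 73,377.48; break-even revenue = 73,377.48 × £16.01 = £1,174,773.51.
Actual sales revenue = 134,860 × £16.01 = £2,159,108.60.
Margin of safety = (£2,159,108.60 − £1,174,773.51) ÷ £2,159,108.60 = 45.6%.

45.6%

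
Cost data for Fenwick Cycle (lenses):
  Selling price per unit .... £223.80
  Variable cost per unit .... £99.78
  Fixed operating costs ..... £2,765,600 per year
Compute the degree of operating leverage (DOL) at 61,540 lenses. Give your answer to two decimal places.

1.57

Contribution at this volume is 61,540 × £124.02 = £7,632,190.80.
Operating income = contribution − fixed costs = £7,632,190.80 − £2,765,600 = £4,866,590.80.
Degree of operating leverage = £7,632,190.80 / £4,866,590.80 = 1.5683.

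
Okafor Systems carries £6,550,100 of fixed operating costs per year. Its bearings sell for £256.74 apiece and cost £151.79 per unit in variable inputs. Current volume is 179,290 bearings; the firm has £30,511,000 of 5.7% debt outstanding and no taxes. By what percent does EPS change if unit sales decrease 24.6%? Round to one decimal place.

Total contribution margin = 179,290 × £104.95 = £18,816,485.50.
Subtracting fixed costs: EBIT = £18,816,485.50 − £6,550,100 = £12,266,385.50.
After interest of £1,739,127.00, pre-tax earnings = £10,527,258.50.
Degree of combined leverage = contribution ÷ (EBIT − I) = £18,816,485.50 ÷ £10,527,258.50 = 1.7874.
%ΔEPS = DCL × %ΔSales = 1.7874 × -24.6% = -44.0%.

-44.0%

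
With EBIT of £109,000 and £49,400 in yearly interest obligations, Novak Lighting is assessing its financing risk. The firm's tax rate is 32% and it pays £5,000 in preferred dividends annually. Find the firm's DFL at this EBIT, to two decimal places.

Interest = £49,400.00.
Pre-tax preferred-dividend burden = £5,000 ÷ (1 − 0.32) = £7,352.94.
DFL = EBIT ÷ [EBIT − I − D_p/(1−t)] = £109,000 ÷ [£109,000 − £49,400.00 − £7,352.94] = £109,000 ÷ £52,247.06 = 2.0862.

2.09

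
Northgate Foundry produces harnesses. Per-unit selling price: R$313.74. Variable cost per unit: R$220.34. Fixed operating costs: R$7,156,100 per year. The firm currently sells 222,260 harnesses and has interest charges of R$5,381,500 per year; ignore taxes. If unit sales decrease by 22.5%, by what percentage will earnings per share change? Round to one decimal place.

Total contribution margin = 222,260 × R$93.40 = R$20,759,084.00.
EBIT = R$20,759,084.00 − R$7,156,100 = R$13,602,984.00.
After interest of R$5,381,500.00, pre-tax earnings = R$8,221,484.00.
DCL = total CM / (EBIT − I) = R$20,759,084.00 / R$8,221,484.00 = 2.5250.
%ΔEPS = DCL × %ΔSales = 2.5250 × -22.5% = -56.8%.

-56.8%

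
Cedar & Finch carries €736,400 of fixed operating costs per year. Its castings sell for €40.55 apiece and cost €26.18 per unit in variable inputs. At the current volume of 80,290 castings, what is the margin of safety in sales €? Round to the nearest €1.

€1,177,748

Each unit contributes €40.55 − €26.18 = €14.37. Break-even units = €736,400 ÷ €14.37 = 51,245.65; break-even revenue = 51,245.65 × €40.55 = €2,078,011.13.
Actual sales revenue = 80,290 × €40.55 = €3,255,759.50.
Margin of safety = €3,255,759.50 − €2,078,011.13 = €1,177,748.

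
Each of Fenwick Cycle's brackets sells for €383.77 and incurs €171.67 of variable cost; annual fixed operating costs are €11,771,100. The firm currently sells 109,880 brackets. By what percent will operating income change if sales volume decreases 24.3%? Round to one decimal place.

Contribution at this volume is 109,880 × €212.10 = €23,305,548.00.
EBIT = €23,305,548.00 − €11,771,100 = €11,534,448.00.
So DOL = total CM / EBIT = €23,305,548.00 / €11,534,448.00 = 2.0205.
%ΔEBIT = DOL × %ΔSales = 2.0205 × -24.3% = -49.1%.

-49.1%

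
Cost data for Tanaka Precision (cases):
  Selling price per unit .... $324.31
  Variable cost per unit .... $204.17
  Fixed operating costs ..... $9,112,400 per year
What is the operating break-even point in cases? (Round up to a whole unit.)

Unit CM = price − variable cost = $324.31 − $204.17 = $120.14.
Break-even Q = $9,112,400 / $120.14 = 75,848.18 → 75,849 cases.

75,849 cases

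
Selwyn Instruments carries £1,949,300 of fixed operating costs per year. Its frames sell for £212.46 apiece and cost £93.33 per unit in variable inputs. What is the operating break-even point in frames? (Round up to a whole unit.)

Each unit contributes £212.46 − £93.33 = £119.13.
Break-even Q = £1,949,300 / £119.13 = 16,362.80 → 16,363 frames.

16,363 frames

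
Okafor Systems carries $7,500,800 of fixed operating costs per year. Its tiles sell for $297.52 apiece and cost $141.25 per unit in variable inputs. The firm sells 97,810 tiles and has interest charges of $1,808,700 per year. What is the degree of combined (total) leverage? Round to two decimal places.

Contribution at this volume is 97,810 × $156.27 = $15,284,768.70.
Subtracting fixed costs: EBIT = $15,284,768.70 − $7,500,800 = $7,783,968.70. Interest = $1,808,700.00, so EBIT − I = $5,975,268.70.
DCL = contribution ÷ (EBIT − I) = $15,284,768.70 ÷ $5,975,268.70 = 2.5580.

2.56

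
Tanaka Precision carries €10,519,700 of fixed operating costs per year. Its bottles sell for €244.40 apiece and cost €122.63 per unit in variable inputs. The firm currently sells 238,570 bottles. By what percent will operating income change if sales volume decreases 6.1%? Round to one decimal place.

-9.6%

Total contribution margin = 238,570 × €121.77 = €29,050,668.90.
EBIT = €29,050,668.90 − €10,519,700 = €18,530,968.90.
So DOL = total CM / EBIT = €29,050,668.90 / €18,530,968.90 = 1.5677.
Operating income changes by 1.5677 × -6.1% = -9.6%.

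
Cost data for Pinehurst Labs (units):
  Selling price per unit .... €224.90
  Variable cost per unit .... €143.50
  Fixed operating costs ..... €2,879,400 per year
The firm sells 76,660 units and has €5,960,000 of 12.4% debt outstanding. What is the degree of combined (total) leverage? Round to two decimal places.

2.38

Total contribution margin = 76,660 × €81.40 = €6,240,124.00.
Operating income = contribution − fixed costs = €6,240,124.00 − €2,879,400 = €3,360,724.00. Interest = €739,040.00.
DOL = €6,240,124.00 ÷ €3,360,724.00 = 1.8568; DFL = €3,360,724.00 ÷ €2,621,684.00 = 1.2819.
DCL = DOL × DFL = 1.8568 × 1.2819 = 2.3802.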